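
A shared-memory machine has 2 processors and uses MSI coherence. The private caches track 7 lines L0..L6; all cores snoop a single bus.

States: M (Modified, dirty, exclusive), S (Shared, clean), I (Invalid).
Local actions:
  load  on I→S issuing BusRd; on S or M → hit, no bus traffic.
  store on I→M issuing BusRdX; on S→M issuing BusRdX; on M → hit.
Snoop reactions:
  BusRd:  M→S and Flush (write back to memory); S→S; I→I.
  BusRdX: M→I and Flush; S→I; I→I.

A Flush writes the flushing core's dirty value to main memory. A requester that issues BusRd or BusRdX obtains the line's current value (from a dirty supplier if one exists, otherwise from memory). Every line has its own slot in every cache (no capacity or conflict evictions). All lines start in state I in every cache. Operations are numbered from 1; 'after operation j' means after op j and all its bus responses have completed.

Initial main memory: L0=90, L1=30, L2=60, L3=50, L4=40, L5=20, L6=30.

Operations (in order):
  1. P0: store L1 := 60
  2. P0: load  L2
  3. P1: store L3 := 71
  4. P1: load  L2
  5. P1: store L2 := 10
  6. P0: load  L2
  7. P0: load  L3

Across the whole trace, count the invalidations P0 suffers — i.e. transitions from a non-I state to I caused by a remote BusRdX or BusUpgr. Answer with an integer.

invalidations = 1

[1] P0: store L1 := 60 | P0:M(60), P1:I | bus: BusRdX
[2] P0: load  L2 | P0:S(60), P1:I | bus: BusRd
[3] P1: store L3 := 71 | P0:I, P1:M(71) | bus: BusRdX
[4] P1: load  L2 | P0:S(60), P1:S(60) | bus: BusRd
[5] P1: store L2 := 10 | P0:I, P1:M(10) | bus: BusRdX
[6] P0: load  L2 | P0:S(10), P1:S(10) | bus: BusRd,Flush
[7] P0: load  L3 | P0:S(71), P1:S(71) | bus: BusRd,Flush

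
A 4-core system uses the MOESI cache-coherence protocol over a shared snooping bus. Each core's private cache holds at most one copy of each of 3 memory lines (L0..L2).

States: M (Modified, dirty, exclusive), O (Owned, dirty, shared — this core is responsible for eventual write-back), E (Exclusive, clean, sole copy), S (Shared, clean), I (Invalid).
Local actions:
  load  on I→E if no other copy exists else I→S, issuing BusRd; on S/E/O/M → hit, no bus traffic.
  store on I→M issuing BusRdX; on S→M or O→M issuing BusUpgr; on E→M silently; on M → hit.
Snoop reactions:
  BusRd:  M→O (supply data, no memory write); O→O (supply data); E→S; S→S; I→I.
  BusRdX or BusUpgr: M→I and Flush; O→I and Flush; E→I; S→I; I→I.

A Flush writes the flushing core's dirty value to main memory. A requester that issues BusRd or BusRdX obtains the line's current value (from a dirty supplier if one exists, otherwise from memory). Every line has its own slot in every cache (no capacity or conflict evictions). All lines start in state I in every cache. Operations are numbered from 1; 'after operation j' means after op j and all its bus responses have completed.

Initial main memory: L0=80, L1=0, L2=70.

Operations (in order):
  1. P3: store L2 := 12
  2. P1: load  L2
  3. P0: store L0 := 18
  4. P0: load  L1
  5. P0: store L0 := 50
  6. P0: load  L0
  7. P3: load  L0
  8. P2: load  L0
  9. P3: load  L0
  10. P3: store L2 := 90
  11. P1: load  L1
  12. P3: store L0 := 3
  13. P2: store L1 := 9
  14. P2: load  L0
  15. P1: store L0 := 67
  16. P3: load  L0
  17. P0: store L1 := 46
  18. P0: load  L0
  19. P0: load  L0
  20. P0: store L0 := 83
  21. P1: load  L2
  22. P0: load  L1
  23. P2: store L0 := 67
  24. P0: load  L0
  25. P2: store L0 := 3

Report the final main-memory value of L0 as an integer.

  op1 P3: store L2 := 12 → I/I/I/M on L2; bus BusRdX; mem=70
  op2 P1: load  L2 → I/S/I/O on L2; bus BusRd; mem=70
  op3 P0: store L0 := 18 → M/I/I/I on L0; bus BusRdX; mem=80
  op4 P0: load  L1 → E/I/I/I on L1; bus BusRd; mem=0
  op5 P0: store L0 := 50 → M/I/I/I on L0; bus (none); mem=80
  op6 P0: load  L0 → M/I/I/I on L0; bus (none); mem=80
  op7 P3: load  L0 → O/I/I/S on L0; bus BusRd; mem=80
  op8 P2: load  L0 → O/I/S/S on L0; bus BusRd; mem=80
  op9 P3: load  L0 → O/I/S/S on L0; bus (none); mem=80
  op10 P3: store L2 := 90 → I/I/I/M on L2; bus BusUpgr; mem=70
  op11 P1: load  L1 → S/S/I/I on L1; bus BusRd; mem=0
  op12 P3: store L0 := 3 → I/I/I/M on L0; bus BusUpgr Flush; mem=50
  op13 P2: store L1 := 9 → I/I/M/I on L1; bus BusRdX; mem=0
  op14 P2: load  L0 → I/I/S/O on L0; bus BusRd; mem=50
  op15 P1: store L0 := 67 → I/M/I/I on L0; bus BusRdX Flush; mem=3
  op16 P3: load  L0 → I/O/I/S on L0; bus BusRd; mem=3
  op17 P0: store L1 := 46 → M/I/I/I on L1; bus BusRdX Flush; mem=9
  op18 P0: load  L0 → S/O/I/S on L0; bus BusRd; mem=3
  op19 P0: load  L0 → S/O/I/S on L0; bus (none); mem=3
  op20 P0: store L0 := 83 → M/I/I/I on L0; bus BusUpgr Flush; mem=67
  op21 P1: load  L2 → I/S/I/O on L2; bus BusRd; mem=70
  op22 P0: load  L1 → M/I/I/I on L1; bus (none); mem=9
  op23 P2: store L0 := 67 → I/I/M/I on L0; bus BusRdX Flush; mem=83
  op24 P0: load  L0 → S/I/O/I on L0; bus BusRd; mem=83
  op25 P2: store L0 := 3 → I/I/M/I on L0; bus BusUpgr; mem=83

memory[L0] = 83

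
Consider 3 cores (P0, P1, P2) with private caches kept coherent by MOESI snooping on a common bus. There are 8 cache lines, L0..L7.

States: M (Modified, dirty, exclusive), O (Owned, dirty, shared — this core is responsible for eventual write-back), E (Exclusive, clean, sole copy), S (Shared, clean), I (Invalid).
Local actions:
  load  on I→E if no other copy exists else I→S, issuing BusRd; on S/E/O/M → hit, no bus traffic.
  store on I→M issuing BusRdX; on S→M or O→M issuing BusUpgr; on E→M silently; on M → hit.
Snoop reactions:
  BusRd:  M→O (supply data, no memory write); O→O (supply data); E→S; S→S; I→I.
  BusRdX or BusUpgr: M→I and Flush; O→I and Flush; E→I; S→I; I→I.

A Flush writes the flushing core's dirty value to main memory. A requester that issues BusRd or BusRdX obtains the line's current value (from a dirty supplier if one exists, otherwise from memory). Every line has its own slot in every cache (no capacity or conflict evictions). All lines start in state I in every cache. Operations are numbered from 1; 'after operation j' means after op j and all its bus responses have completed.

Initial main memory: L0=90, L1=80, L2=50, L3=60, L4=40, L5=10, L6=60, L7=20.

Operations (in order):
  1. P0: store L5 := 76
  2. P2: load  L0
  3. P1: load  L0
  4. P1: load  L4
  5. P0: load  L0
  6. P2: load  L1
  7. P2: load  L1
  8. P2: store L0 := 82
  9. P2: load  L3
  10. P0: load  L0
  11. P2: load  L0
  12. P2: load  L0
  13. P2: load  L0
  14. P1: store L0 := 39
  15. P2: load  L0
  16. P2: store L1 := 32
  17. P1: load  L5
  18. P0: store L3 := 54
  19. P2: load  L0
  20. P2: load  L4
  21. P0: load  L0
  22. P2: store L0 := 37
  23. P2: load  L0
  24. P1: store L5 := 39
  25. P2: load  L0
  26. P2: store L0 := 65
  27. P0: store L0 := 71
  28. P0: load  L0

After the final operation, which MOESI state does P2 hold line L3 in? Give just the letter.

state = I

  op1 P0: store L5 := 76 → M/I/I on L5; bus BusRdX; mem=10
  op2 P2: load  L0 → I/I/E on L0; bus BusRd; mem=90
  op3 P1: load  L0 → I/S/S on L0; bus BusRd; mem=90
  op4 P1: load  L4 → I/E/I on L4; bus BusRd; mem=40
  op5 P0: load  L0 → S/S/S on L0; bus BusRd; mem=90
  op6 P2: load  L1 → I/I/E on L1; bus BusRd; mem=80
  op7 P2: load  L1 → I/I/E on L1; bus (none); mem=80
  op8 P2: store L0 := 82 → I/I/M on L0; bus BusUpgr; mem=90
  op9 P2: load  L3 → I/I/E on L3; bus BusRd; mem=60
  op10 P0: load  L0 → S/I/O on L0; bus BusRd; mem=90
  op11 P2: load  L0 → S/I/O on L0; bus (none); mem=90
  op12 P2: load  L0 → S/I/O on L0; bus (none); mem=90
  op13 P2: load  L0 → S/I/O on L0; bus (none); mem=90
  op14 P1: store L0 := 39 → I/M/I on L0; bus BusRdX Flush; mem=82
  op15 P2: load  L0 → I/O/S on L0; bus BusRd; mem=82
  op16 P2: store L1 := 32 → I/I/M on L1; bus (none); mem=80
  op17 P1: load  L5 → O/S/I on L5; bus BusRd; mem=10
  op18 P0: store L3 := 54 → M/I/I on L3; bus BusRdX; mem=60
  op19 P2: load  L0 → I/O/S on L0; bus (none); mem=82
  op20 P2: load  L4 → I/S/S on L4; bus BusRd; mem=40
  op21 P0: load  L0 → S/O/S on L0; bus BusRd; mem=82
  op22 P2: store L0 := 37 → I/I/M on L0; bus BusUpgr Flush; mem=39
  op23 P2: load  L0 → I/I/M on L0; bus (none); mem=39
  op24 P1: store L5 := 39 → I/M/I on L5; bus BusUpgr Flush; mem=76
  op25 P2: load  L0 → I/I/M on L0; bus (none); mem=39
  op26 P2: store L0 := 65 → I/I/M on L0; bus (none); mem=39
  op27 P0: store L0 := 71 → M/I/I on L0; bus BusRdX Flush; mem=65
  op28 P0: load  L0 → M/I/I on L0; bus (none); mem=65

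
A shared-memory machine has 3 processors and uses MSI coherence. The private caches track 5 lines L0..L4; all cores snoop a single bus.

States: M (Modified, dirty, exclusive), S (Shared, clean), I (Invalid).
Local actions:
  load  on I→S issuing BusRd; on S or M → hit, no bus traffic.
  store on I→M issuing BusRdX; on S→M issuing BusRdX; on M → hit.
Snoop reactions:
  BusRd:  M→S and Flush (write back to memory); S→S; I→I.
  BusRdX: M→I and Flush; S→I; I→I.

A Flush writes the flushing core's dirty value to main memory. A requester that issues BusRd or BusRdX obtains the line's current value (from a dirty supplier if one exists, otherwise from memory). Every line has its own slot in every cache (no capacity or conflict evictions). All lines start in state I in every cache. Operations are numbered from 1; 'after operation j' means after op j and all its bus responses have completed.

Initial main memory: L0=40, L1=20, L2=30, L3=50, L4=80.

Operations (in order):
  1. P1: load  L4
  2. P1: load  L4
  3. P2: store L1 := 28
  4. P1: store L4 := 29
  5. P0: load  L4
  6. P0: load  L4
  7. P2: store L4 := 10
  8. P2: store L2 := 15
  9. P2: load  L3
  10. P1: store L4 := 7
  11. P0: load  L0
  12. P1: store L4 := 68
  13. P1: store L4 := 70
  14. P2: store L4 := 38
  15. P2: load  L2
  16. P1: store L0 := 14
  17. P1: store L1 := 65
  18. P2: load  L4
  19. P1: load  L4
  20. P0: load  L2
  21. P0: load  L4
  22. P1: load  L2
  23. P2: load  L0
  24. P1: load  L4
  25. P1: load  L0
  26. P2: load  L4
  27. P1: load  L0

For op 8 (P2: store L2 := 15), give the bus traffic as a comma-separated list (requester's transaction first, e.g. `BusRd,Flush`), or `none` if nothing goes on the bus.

[1] P1: load  L4 | P0:I, P1:S(80), P2:I | bus: BusRd
[2] P1: load  L4 | P0:I, P1:S(80), P2:I | bus: none
[3] P2: store L1 := 28 | P0:I, P1:I, P2:M(28) | bus: BusRdX
[4] P1: store L4 := 29 | P0:I, P1:M(29), P2:I | bus: BusRdX
[5] P0: load  L4 | P0:S(29), P1:S(29), P2:I | bus: BusRd,Flush
[6] P0: load  L4 | P0:S(29), P1:S(29), P2:I | bus: none
[7] P2: store L4 := 10 | P0:I, P1:I, P2:M(10) | bus: BusRdX
[8] P2: store L2 := 15 | P0:I, P1:I, P2:M(15) | bus: BusRdX
[9] P2: load  L3 | P0:I, P1:I, P2:S(50) | bus: BusRd
[10] P1: store L4 := 7 | P0:I, P1:M(7), P2:I | bus: BusRdX,Flush
[11] P0: load  L0 | P0:S(40), P1:I, P2:I | bus: BusRd
[12] P1: store L4 := 68 | P0:I, P1:M(68), P2:I | bus: none
[13] P1: store L4 := 70 | P0:I, P1:M(70), P2:I | bus: none
[14] P2: store L4 := 38 | P0:I, P1:I, P2:M(38) | bus: BusRdX,Flush
[15] P2: load  L2 | P0:I, P1:I, P2:M(15) | bus: none
[16] P1: store L0 := 14 | P0:I, P1:M(14), P2:I | bus: BusRdX
[17] P1: store L1 := 65 | P0:I, P1:M(65), P2:I | bus: BusRdX,Flush
[18] P2: load  L4 | P0:I, P1:I, P2:M(38) | bus: none
[19] P1: load  L4 | P0:I, P1:S(38), P2:S(38) | bus: BusRd,Flush
[20] P0: load  L2 | P0:S(15), P1:I, P2:S(15) | bus: BusRd,Flush
[21] P0: load  L4 | P0:S(38), P1:S(38), P2:S(38) | bus: BusRd
[22] P1: load  L2 | P0:S(15), P1:S(15), P2:S(15) | bus: BusRd
[23] P2: load  L0 | P0:I, P1:S(14), P2:S(14) | bus: BusRd,Flush
[24] P1: load  L4 | P0:S(38), P1:S(38), P2:S(38) | bus: none
[25] P1: load  L0 | P0:I, P1:S(14), P2:S(14) | bus: none
[26] P2: load  L4 | P0:S(38), P1:S(38), P2:S(38) | bus: none
[27] P1: load  L0 | P0:I, P1:S(14), P2:S(14) | bus: none

bus = BusRdX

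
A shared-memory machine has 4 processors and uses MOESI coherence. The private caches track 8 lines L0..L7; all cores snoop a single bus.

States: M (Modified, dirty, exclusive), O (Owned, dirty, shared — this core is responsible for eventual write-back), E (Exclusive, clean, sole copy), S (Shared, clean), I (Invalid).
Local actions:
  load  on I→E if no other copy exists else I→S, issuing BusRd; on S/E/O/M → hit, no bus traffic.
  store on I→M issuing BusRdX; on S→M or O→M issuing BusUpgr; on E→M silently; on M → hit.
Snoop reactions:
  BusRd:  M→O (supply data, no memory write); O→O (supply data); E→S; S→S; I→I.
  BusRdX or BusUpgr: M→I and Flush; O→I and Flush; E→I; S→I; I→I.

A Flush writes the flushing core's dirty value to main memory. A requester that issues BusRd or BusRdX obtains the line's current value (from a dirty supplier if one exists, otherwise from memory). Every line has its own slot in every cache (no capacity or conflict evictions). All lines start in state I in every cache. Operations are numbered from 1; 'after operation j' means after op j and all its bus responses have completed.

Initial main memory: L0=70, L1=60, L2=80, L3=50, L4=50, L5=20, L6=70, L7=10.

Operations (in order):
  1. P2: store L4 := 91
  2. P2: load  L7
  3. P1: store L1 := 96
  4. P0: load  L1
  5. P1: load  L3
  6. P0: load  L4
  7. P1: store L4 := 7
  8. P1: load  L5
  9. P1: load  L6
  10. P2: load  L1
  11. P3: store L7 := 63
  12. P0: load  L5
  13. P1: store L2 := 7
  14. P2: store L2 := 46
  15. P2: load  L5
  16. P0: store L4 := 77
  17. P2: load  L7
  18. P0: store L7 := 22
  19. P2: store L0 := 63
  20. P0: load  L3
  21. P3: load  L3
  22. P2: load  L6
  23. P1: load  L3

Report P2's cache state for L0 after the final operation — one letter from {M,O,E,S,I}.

[1] P2: store L4 := 91 | P0:I, P1:I, P2:M(91), P3:I | bus: BusRdX
[2] P2: load  L7 | P0:I, P1:I, P2:E(10), P3:I | bus: BusRd
[3] P1: store L1 := 96 | P0:I, P1:M(96), P2:I, P3:I | bus: BusRdX
[4] P0: load  L1 | P0:S(96), P1:O(96), P2:I, P3:I | bus: BusRd
[5] P1: load  L3 | P0:I, P1:E(50), P2:I, P3:I | bus: BusRd
[6] P0: load  L4 | P0:S(91), P1:I, P2:O(91), P3:I | bus: BusRd
[7] P1: store L4 := 7 | P0:I, P1:M(7), P2:I, P3:I | bus: BusRdX,Flush
[8] P1: load  L5 | P0:I, P1:E(20), P2:I, P3:I | bus: BusRd
[9] P1: load  L6 | P0:I, P1:E(70), P2:I, P3:I | bus: BusRd
[10] P2: load  L1 | P0:S(96), P1:O(96), P2:S(96), P3:I | bus: BusRd
[11] P3: store L7 := 63 | P0:I, P1:I, P2:I, P3:M(63) | bus: BusRdX
[12] P0: load  L5 | P0:S(20), P1:S(20), P2:I, P3:I | bus: BusRd
[13] P1: store L2 := 7 | P0:I, P1:M(7), P2:I, P3:I | bus: BusRdX
[14] P2: store L2 := 46 | P0:I, P1:I, P2:M(46), P3:I | bus: BusRdX,Flush
[15] P2: load  L5 | P0:S(20), P1:S(20), P2:S(20), P3:I | bus: BusRd
[16] P0: store L4 := 77 | P0:M(77), P1:I, P2:I, P3:I | bus: BusRdX,Flush
[17] P2: load  L7 | P0:I, P1:I, P2:S(63), P3:O(63) | bus: BusRd
[18] P0: store L7 := 22 | P0:M(22), P1:I, P2:I, P3:I | bus: BusRdX,Flush
[19] P2: store L0 := 63 | P0:I, P1:I, P2:M(63), P3:I | bus: BusRdX
[20] P0: load  L3 | P0:S(50), P1:S(50), P2:I, P3:I | bus: BusRd
[21] P3: load  L3 | P0:S(50), P1:S(50), P2:I, P3:S(50) | bus: BusRd
[22] P2: load  L6 | P0:I, P1:S(70), P2:S(70), P3:I | bus: BusRd
[23] P1: load  L3 | P0:S(50), P1:S(50), P2:I, P3:S(50) | bus: none

state = M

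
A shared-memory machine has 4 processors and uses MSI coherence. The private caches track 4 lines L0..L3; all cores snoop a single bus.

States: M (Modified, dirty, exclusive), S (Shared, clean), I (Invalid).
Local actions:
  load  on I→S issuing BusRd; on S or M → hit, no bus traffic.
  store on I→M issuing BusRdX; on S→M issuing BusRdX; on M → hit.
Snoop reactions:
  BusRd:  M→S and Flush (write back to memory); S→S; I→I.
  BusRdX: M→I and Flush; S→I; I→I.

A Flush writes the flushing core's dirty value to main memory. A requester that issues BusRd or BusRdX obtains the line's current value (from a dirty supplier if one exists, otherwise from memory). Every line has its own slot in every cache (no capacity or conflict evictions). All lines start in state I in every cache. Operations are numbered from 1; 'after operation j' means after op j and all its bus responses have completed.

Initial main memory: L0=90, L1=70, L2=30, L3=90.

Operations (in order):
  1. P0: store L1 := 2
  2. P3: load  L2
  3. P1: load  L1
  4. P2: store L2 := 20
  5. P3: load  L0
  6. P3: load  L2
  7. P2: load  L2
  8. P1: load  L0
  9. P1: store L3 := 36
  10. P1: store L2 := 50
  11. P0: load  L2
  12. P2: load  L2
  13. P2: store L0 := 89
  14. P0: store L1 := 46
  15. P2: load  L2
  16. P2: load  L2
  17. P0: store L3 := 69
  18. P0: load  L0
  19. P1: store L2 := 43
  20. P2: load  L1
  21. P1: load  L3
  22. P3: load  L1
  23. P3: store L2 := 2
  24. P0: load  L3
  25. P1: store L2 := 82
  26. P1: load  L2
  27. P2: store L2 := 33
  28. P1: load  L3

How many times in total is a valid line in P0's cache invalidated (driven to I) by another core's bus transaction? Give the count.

[1] P0: store L1 := 2 | P0:M(2), P1:I, P2:I, P3:I | bus: BusRdX
[2] P3: load  L2 | P0:I, P1:I, P2:I, P3:S(30) | bus: BusRd
[3] P1: load  L1 | P0:S(2), P1:S(2), P2:I, P3:I | bus: BusRd,Flush
[4] P2: store L2 := 20 | P0:I, P1:I, P2:M(20), P3:I | bus: BusRdX
[5] P3: load  L0 | P0:I, P1:I, P2:I, P3:S(90) | bus: BusRd
[6] P3: load  L2 | P0:I, P1:I, P2:S(20), P3:S(20) | bus: BusRd,Flush
[7] P2: load  L2 | P0:I, P1:I, P2:S(20), P3:S(20) | bus: none
[8] P1: load  L0 | P0:I, P1:S(90), P2:I, P3:S(90) | bus: BusRd
[9] P1: store L3 := 36 | P0:I, P1:M(36), P2:I, P3:I | bus: BusRdX
[10] P1: store L2 := 50 | P0:I, P1:M(50), P2:I, P3:I | bus: BusRdX
[11] P0: load  L2 | P0:S(50), P1:S(50), P2:I, P3:I | bus: BusRd,Flush
[12] P2: load  L2 | P0:S(50), P1:S(50), P2:S(50), P3:I | bus: BusRd
[13] P2: store L0 := 89 | P0:I, P1:I, P2:M(89), P3:I | bus: BusRdX
[14] P0: store L1 := 46 | P0:M(46), P1:I, P2:I, P3:I | bus: BusRdX
[15] P2: load  L2 | P0:S(50), P1:S(50), P2:S(50), P3:I | bus: none
[16] P2: load  L2 | P0:S(50), P1:S(50), P2:S(50), P3:I | bus: none
[17] P0: store L3 := 69 | P0:M(69), P1:I, P2:I, P3:I | bus: BusRdX,Flush
[18] P0: load  L0 | P0:S(89), P1:I, P2:S(89), P3:I | bus: BusRd,Flush
[19] P1: store L2 := 43 | P0:I, P1:M(43), P2:I, P3:I | bus: BusRdX
[20] P2: load  L1 | P0:S(46), P1:I, P2:S(46), P3:I | bus: BusRd,Flush
[21] P1: load  L3 | P0:S(69), P1:S(69), P2:I, P3:I | bus: BusRd,Flush
[22] P3: load  L1 | P0:S(46), P1:I, P2:S(46), P3:S(46) | bus: BusRd
[23] P3: store L2 := 2 | P0:I, P1:I, P2:I, P3:M(2) | bus: BusRdX,Flush
[24] P0: load  L3 | P0:S(69), P1:S(69), P2:I, P3:I | bus: none
[25] P1: store L2 := 82 | P0:I, P1:M(82), P2:I, P3:I | bus: BusRdX,Flush
[26] P1: load  L2 | P0:I, P1:M(82), P2:I, P3:I | bus: none
[27] P2: store L2 := 33 | P0:I, P1:I, P2:M(33), P3:I | bus: BusRdX,Flush
[28] P1: load  L3 | P0:S(69), P1:S(69), P2:I, P3:I | bus: none

invalidations = 1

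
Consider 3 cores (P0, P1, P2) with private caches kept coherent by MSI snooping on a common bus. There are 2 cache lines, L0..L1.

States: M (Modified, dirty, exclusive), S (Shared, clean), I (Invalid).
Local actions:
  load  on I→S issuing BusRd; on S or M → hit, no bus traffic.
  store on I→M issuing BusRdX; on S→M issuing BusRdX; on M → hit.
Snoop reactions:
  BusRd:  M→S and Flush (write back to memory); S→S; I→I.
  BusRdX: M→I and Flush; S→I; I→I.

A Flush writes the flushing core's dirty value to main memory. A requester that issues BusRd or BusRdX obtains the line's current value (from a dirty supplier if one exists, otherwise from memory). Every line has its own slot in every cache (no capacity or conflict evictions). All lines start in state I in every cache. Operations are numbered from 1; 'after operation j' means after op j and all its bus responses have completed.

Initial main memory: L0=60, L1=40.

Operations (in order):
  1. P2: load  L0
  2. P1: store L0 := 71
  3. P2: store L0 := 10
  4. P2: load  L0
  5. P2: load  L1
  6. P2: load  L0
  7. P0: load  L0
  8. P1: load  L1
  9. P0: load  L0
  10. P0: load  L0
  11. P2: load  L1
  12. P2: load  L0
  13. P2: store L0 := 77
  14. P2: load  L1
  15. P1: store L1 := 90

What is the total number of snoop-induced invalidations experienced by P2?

invalidations = 2

  op1 P2: load  L0 → I/I/S on L0; bus BusRd; mem=60
  op2 P1: store L0 := 71 → I/M/I on L0; bus BusRdX; mem=60
  op3 P2: store L0 := 10 → I/I/M on L0; bus BusRdX Flush; mem=71
  op4 P2: load  L0 → I/I/M on L0; bus (none); mem=71
  op5 P2: load  L1 → I/I/S on L1; bus BusRd; mem=40
  op6 P2: load  L0 → I/I/M on L0; bus (none); mem=71
  op7 P0: load  L0 → S/I/S on L0; bus BusRd Flush; mem=10
  op8 P1: load  L1 → I/S/S on L1; bus BusRd; mem=40
  op9 P0: load  L0 → S/I/S on L0; bus (none); mem=10
  op10 P0: load  L0 → S/I/S on L0; bus (none); mem=10
  op11 P2: load  L1 → I/S/S on L1; bus (none); mem=40
  op12 P2: load  L0 → S/I/S on L0; bus (none); mem=10
  op13 P2: store L0 := 77 → I/I/M on L0; bus BusRdX; mem=10
  op14 P2: load  L1 → I/S/S on L1; bus (none); mem=40
  op15 P1: store L1 := 90 → I/M/I on L1; bus BusRdX; mem=40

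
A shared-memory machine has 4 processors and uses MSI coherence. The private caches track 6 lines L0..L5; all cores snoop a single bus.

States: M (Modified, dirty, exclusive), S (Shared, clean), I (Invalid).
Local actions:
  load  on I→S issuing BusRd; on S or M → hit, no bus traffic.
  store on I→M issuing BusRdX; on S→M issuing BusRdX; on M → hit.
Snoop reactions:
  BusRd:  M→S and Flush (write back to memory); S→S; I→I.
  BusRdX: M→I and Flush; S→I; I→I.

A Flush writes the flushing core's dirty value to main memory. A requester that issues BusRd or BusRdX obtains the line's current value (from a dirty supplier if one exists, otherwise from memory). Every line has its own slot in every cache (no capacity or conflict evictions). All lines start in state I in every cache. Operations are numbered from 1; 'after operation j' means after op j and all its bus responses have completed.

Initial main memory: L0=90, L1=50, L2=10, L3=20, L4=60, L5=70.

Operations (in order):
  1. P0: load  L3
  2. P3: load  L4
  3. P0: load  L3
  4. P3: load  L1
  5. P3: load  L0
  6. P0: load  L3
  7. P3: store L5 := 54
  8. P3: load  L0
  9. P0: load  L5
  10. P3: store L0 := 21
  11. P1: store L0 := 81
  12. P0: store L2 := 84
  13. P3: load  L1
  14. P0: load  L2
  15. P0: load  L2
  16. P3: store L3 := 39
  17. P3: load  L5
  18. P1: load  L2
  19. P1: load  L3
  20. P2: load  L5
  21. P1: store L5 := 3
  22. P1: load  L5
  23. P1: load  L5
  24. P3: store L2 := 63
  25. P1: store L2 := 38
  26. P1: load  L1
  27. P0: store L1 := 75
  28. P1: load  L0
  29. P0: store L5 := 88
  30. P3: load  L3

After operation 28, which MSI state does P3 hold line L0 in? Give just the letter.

state = I

1. P0: load  L3  bus=[BusRd]  L3: P0=S P1=I P2=I P3=I  mem[L3]=20
2. P3: load  L4  bus=[BusRd]  L4: P0=I P1=I P2=I P3=S  mem[L4]=60
3. P0: load  L3  bus=[-]  L3: P0=S P1=I P2=I P3=I  mem[L3]=20
4. P3: load  L1  bus=[BusRd]  L1: P0=I P1=I P2=I P3=S  mem[L1]=50
5. P3: load  L0  bus=[BusRd]  L0: P0=I P1=I P2=I P3=S  mem[L0]=90
6. P0: load  L3  bus=[-]  L3: P0=S P1=I P2=I P3=I  mem[L3]=20
7. P3: store L5 := 54  bus=[BusRdX]  L5: P0=I P1=I P2=I P3=M  mem[L5]=70
8. P3: load  L0  bus=[-]  L0: P0=I P1=I P2=I P3=S  mem[L0]=90
9. P0: load  L5  bus=[BusRd,Flush]  L5: P0=S P1=I P2=I P3=S  mem[L5]=54
10. P3: store L0 := 21  bus=[BusRdX]  L0: P0=I P1=I P2=I P3=M  mem[L0]=90
11. P1: store L0 := 81  bus=[BusRdX,Flush]  L0: P0=I P1=M P2=I P3=I  mem[L0]=21
12. P0: store L2 := 84  bus=[BusRdX]  L2: P0=M P1=I P2=I P3=I  mem[L2]=10
13. P3: load  L1  bus=[-]  L1: P0=I P1=I P2=I P3=S  mem[L1]=50
14. P0: load  L2  bus=[-]  L2: P0=M P1=I P2=I P3=I  mem[L2]=10
15. P0: load  L2  bus=[-]  L2: P0=M P1=I P2=I P3=I  mem[L2]=10
16. P3: store L3 := 39  bus=[BusRdX]  L3: P0=I P1=I P2=I P3=M  mem[L3]=20
17. P3: load  L5  bus=[-]  L5: P0=S P1=I P2=I P3=S  mem[L5]=54
18. P1: load  L2  bus=[BusRd,Flush]  L2: P0=S P1=S P2=I P3=I  mem[L2]=84
19. P1: load  L3  bus=[BusRd,Flush]  L3: P0=I P1=S P2=I P3=S  mem[L3]=39
20. P2: load  L5  bus=[BusRd]  L5: P0=S P1=I P2=S P3=S  mem[L5]=54
21. P1: store L5 := 3  bus=[BusRdX]  L5: P0=I P1=M P2=I P3=I  mem[L5]=54
22. P1: load  L5  bus=[-]  L5: P0=I P1=M P2=I P3=I  mem[L5]=54
23. P1: load  L5  bus=[-]  L5: P0=I P1=M P2=I P3=I  mem[L5]=54
24. P3: store L2 := 63  bus=[BusRdX]  L2: P0=I P1=I P2=I P3=M  mem[L2]=84
25. P1: store L2 := 38  bus=[BusRdX,Flush]  L2: P0=I P1=M P2=I P3=I  mem[L2]=63
26. P1: load  L1  bus=[BusRd]  L1: P0=I P1=S P2=I P3=S  mem[L1]=50
27. P0: store L1 := 75  bus=[BusRdX]  L1: P0=M P1=I P2=I P3=I  mem[L1]=50
28. P1: load  L0  bus=[-]  L0: P0=I P1=M P2=I P3=I  mem[L0]=21
29. P0: store L5 := 88  bus=[BusRdX,Flush]  L5: P0=M P1=I P2=I P3=I  mem[L5]=3
30. P3: load  L3  bus=[-]  L3: P0=I P1=S P2=I P3=S  mem[L3]=39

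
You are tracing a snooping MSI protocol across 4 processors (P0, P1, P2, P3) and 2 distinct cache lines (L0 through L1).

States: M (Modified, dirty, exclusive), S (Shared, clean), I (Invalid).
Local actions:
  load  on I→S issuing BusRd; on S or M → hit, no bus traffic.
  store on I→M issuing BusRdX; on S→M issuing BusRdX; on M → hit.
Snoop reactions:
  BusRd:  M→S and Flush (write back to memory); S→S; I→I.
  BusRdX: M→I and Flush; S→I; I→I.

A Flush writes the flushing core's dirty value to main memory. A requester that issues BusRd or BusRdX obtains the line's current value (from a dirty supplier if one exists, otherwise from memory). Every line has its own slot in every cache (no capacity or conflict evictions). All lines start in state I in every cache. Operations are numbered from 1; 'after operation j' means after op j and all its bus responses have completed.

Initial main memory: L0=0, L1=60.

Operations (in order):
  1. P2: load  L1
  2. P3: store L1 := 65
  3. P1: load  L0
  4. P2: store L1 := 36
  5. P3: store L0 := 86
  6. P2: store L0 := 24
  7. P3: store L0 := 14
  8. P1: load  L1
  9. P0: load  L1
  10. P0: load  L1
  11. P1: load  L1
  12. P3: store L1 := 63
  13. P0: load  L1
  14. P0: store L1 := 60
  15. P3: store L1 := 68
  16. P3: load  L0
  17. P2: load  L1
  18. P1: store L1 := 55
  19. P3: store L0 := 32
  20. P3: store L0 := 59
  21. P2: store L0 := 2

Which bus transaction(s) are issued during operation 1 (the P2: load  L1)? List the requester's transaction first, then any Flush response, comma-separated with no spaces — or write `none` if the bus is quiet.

1. P2: load  L1  bus=[BusRd]  L1: P0=I P1=I P2=S P3=I  mem[L1]=60
2. P3: store L1 := 65  bus=[BusRdX]  L1: P0=I P1=I P2=I P3=M  mem[L1]=60
3. P1: load  L0  bus=[BusRd]  L0: P0=I P1=S P2=I P3=I  mem[L0]=0
4. P2: store L1 := 36  bus=[BusRdX,Flush]  L1: P0=I P1=I P2=M P3=I  mem[L1]=65
5. P3: store L0 := 86  bus=[BusRdX]  L0: P0=I P1=I P2=I P3=M  mem[L0]=0
6. P2: store L0 := 24  bus=[BusRdX,Flush]  L0: P0=I P1=I P2=M P3=I  mem[L0]=86
7. P3: store L0 := 14  bus=[BusRdX,Flush]  L0: P0=I P1=I P2=I P3=M  mem[L0]=24
8. P1: load  L1  bus=[BusRd,Flush]  L1: P0=I P1=S P2=S P3=I  mem[L1]=36
9. P0: load  L1  bus=[BusRd]  L1: P0=S P1=S P2=S P3=I  mem[L1]=36
10. P0: load  L1  bus=[-]  L1: P0=S P1=S P2=S P3=I  mem[L1]=36
11. P1: load  L1  bus=[-]  L1: P0=S P1=S P2=S P3=I  mem[L1]=36
12. P3: store L1 := 63  bus=[BusRdX]  L1: P0=I P1=I P2=I P3=M  mem[L1]=36
13. P0: load  L1  bus=[BusRd,Flush]  L1: P0=S P1=I P2=I P3=S  mem[L1]=63
14. P0: store L1 := 60  bus=[BusRdX]  L1: P0=M P1=I P2=I P3=I  mem[L1]=63
15. P3: store L1 := 68  bus=[BusRdX,Flush]  L1: P0=I P1=I P2=I P3=M  mem[L1]=60
16. P3: load  L0  bus=[-]  L0: P0=I P1=I P2=I P3=M  mem[L0]=24
17. P2: load  L1  bus=[BusRd,Flush]  L1: P0=I P1=I P2=S P3=S  mem[L1]=68
18. P1: store L1 := 55  bus=[BusRdX]  L1: P0=I P1=M P2=I P3=I  mem[L1]=68
19. P3: store L0 := 32  bus=[-]  L0: P0=I P1=I P2=I P3=M  mem[L0]=24
20. P3: store L0 := 59  bus=[-]  L0: P0=I P1=I P2=I P3=M  mem[L0]=24
21. P2: store L0 := 2  bus=[BusRdX,Flush]  L0: P0=I P1=I P2=M P3=I  mem[L0]=59

bus = BusRd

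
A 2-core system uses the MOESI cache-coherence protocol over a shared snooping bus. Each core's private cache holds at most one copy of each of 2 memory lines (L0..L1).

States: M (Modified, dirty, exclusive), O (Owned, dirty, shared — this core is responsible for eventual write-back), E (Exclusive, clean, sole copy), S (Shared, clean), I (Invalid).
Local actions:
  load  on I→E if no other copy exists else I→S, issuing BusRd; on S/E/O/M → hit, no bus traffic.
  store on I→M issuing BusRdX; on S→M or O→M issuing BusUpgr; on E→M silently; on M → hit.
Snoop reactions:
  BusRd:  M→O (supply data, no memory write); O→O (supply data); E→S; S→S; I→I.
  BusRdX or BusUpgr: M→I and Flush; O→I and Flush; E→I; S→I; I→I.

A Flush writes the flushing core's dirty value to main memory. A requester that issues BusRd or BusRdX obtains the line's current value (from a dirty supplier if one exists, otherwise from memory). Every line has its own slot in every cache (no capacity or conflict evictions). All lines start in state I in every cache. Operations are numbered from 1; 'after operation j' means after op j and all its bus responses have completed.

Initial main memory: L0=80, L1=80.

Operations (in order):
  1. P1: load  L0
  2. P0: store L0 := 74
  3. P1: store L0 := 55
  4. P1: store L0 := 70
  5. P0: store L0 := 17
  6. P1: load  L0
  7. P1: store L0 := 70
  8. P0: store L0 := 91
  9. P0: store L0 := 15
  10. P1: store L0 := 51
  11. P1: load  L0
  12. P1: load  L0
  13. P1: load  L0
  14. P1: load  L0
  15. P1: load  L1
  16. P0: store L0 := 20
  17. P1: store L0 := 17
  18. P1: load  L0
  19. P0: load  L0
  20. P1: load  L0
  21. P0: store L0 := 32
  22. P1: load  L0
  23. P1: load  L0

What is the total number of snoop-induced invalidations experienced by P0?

invalidations = 4

step 1: P1: load  L0  ⟶  IE  (L0)  txn=BusRd  M[L0]=80
step 2: P0: store L0 := 74  ⟶  MI  (L0)  txn=BusRdX  M[L0]=80
step 3: P1: store L0 := 55  ⟶  IM  (L0)  txn=BusRdX+Flush  M[L0]=74
step 4: P1: store L0 := 70  ⟶  IM  (L0)  txn=∅  M[L0]=74
step 5: P0: store L0 := 17  ⟶  MI  (L0)  txn=BusRdX+Flush  M[L0]=70
step 6: P1: load  L0  ⟶  OS  (L0)  txn=BusRd  M[L0]=70
step 7: P1: store L0 := 70  ⟶  IM  (L0)  txn=BusUpgr+Flush  M[L0]=17
step 8: P0: store L0 := 91  ⟶  MI  (L0)  txn=BusRdX+Flush  M[L0]=70
step 9: P0: store L0 := 15  ⟶  MI  (L0)  txn=∅  M[L0]=70
step 10: P1: store L0 := 51  ⟶  IM  (L0)  txn=BusRdX+Flush  M[L0]=15
step 11: P1: load  L0  ⟶  IM  (L0)  txn=∅  M[L0]=15
step 12: P1: load  L0  ⟶  IM  (L0)  txn=∅  M[L0]=15
step 13: P1: load  L0  ⟶  IM  (L0)  txn=∅  M[L0]=15
step 14: P1: load  L0  ⟶  IM  (L0)  txn=∅  M[L0]=15
step 15: P1: load  L1  ⟶  IE  (L1)  txn=BusRd  M[L1]=80
step 16: P0: store L0 := 20  ⟶  MI  (L0)  txn=BusRdX+Flush  M[L0]=51
step 17: P1: store L0 := 17  ⟶  IM  (L0)  txn=BusRdX+Flush  M[L0]=20
step 18: P1: load  L0  ⟶  IM  (L0)  txn=∅  M[L0]=20
step 19: P0: load  L0  ⟶  SO  (L0)  txn=BusRd  M[L0]=20
step 20: P1: load  L0  ⟶  SO  (L0)  txn=∅  M[L0]=20
step 21: P0: store L0 := 32  ⟶  MI  (L0)  txn=BusUpgr+Flush  M[L0]=17
step 22: P1: load  L0  ⟶  OS  (L0)  txn=BusRd  M[L0]=17
step 23: P1: load  L0  ⟶  OS  (L0)  txn=∅  M[L0]=17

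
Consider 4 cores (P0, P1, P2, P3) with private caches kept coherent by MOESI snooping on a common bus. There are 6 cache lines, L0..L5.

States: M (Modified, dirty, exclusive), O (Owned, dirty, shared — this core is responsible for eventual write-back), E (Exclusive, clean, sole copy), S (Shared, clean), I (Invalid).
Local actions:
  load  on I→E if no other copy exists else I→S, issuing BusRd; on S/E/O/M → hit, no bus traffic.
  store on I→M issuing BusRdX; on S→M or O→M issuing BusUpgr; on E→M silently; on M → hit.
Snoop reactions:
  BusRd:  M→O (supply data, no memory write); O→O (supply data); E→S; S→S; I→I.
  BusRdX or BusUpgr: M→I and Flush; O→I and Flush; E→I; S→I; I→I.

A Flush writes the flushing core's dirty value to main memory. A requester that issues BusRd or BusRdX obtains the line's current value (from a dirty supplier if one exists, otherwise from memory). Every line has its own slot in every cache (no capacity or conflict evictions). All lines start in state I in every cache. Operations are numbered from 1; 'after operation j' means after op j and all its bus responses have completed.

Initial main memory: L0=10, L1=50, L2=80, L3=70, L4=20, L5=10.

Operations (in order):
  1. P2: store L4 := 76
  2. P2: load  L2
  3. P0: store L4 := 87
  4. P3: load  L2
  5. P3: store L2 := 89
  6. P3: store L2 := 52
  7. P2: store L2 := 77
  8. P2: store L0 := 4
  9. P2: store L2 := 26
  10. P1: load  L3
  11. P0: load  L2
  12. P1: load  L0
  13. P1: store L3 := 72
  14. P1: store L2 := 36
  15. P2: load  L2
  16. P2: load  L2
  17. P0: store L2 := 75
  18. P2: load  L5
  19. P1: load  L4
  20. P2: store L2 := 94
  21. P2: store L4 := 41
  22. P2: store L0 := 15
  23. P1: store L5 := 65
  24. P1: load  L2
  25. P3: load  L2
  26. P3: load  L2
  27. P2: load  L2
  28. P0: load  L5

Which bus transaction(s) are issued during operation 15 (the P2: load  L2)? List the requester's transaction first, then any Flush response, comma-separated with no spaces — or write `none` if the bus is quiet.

  op1 P2: store L4 := 76 → I/I/M/I on L4; bus BusRdX; mem=20
  op2 P2: load  L2 → I/I/E/I on L2; bus BusRd; mem=80
  op3 P0: store L4 := 87 → M/I/I/I on L4; bus BusRdX Flush; mem=76
  op4 P3: load  L2 → I/I/S/S on L2; bus BusRd; mem=80
  op5 P3: store L2 := 89 → I/I/I/M on L2; bus BusUpgr; mem=80
  op6 P3: store L2 := 52 → I/I/I/M on L2; bus (none); mem=80
  op7 P2: store L2 := 77 → I/I/M/I on L2; bus BusRdX Flush; mem=52
  op8 P2: store L0 := 4 → I/I/M/I on L0; bus BusRdX; mem=10
  op9 P2: store L2 := 26 → I/I/M/I on L2; bus (none); mem=52
  op10 P1: load  L3 → I/E/I/I on L3; bus BusRd; mem=70
  op11 P0: load  L2 → S/I/O/I on L2; bus BusRd; mem=52
  op12 P1: load  L0 → I/S/O/I on L0; bus BusRd; mem=10
  op13 P1: store L3 := 72 → I/M/I/I on L3; bus (none); mem=70
  op14 P1: store L2 := 36 → I/M/I/I on L2; bus BusRdX Flush; mem=26
  op15 P2: load  L2 → I/O/S/I on L2; bus BusRd; mem=26
  op16 P2: load  L2 → I/O/S/I on L2; bus (none); mem=26
  op17 P0: store L2 := 75 → M/I/I/I on L2; bus BusRdX Flush; mem=36
  op18 P2: load  L5 → I/I/E/I on L5; bus BusRd; mem=10
  op19 P1: load  L4 → O/S/I/I on L4; bus BusRd; mem=76
  op20 P2: store L2 := 94 → I/I/M/I on L2; bus BusRdX Flush; mem=75
  op21 P2: store L4 := 41 → I/I/M/I on L4; bus BusRdX Flush; mem=87
  op22 P2: store L0 := 15 → I/I/M/I on L0; bus BusUpgr; mem=10
  op23 P1: store L5 := 65 → I/M/I/I on L5; bus BusRdX; mem=10
  op24 P1: load  L2 → I/S/O/I on L2; bus BusRd; mem=75
  op25 P3: load  L2 → I/S/O/S on L2; bus BusRd; mem=75
  op26 P3: load  L2 → I/S/O/S on L2; bus (none); mem=75
  op27 P2: load  L2 → I/S/O/S on L2; bus (none); mem=75
  op28 P0: load  L5 → S/O/I/I on L5; bus BusRd; mem=10

bus = BusRd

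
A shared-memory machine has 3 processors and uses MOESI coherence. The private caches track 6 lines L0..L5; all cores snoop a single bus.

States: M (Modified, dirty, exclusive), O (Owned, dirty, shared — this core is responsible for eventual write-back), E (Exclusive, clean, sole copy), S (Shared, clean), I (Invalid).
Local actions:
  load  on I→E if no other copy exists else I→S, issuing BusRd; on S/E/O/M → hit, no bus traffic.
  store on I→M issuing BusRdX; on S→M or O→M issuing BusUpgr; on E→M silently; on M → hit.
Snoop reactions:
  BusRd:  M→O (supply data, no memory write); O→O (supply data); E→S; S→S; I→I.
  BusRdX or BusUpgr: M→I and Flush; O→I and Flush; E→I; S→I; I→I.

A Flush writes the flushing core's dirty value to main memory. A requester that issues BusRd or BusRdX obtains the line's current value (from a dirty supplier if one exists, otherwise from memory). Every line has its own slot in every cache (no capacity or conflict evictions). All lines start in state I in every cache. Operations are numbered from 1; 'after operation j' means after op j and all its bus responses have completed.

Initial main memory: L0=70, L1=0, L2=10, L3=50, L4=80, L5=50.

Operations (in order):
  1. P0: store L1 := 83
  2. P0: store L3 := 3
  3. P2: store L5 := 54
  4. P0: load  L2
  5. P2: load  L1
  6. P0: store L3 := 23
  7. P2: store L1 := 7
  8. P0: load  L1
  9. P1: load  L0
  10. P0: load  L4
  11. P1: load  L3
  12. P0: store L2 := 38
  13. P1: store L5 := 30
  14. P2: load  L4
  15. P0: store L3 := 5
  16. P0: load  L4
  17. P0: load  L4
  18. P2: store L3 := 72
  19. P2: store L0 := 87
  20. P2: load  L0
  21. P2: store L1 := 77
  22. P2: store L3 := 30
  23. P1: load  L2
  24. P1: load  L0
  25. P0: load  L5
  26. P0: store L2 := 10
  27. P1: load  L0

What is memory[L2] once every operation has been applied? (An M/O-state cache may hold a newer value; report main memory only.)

step 1: P0: store L1 := 83  ⟶  MII  (L1)  txn=BusRdX  M[L1]=0
step 2: P0: store L3 := 3  ⟶  MII  (L3)  txn=BusRdX  M[L3]=50
step 3: P2: store L5 := 54  ⟶  IIM  (L5)  txn=BusRdX  M[L5]=50
step 4: P0: load  L2  ⟶  EII  (L2)  txn=BusRd  M[L2]=10
step 5: P2: load  L1  ⟶  OIS  (L1)  txn=BusRd  M[L1]=0
step 6: P0: store L3 := 23  ⟶  MII  (L3)  txn=∅  M[L3]=50
step 7: P2: store L1 := 7  ⟶  IIM  (L1)  txn=BusUpgr+Flush  M[L1]=83
step 8: P0: load  L1  ⟶  SIO  (L1)  txn=BusRd  M[L1]=83
step 9: P1: load  L0  ⟶  IEI  (L0)  txn=BusRd  M[L0]=70
step 10: P0: load  L4  ⟶  EII  (L4)  txn=BusRd  M[L4]=80
step 11: P1: load  L3  ⟶  OSI  (L3)  txn=BusRd  M[L3]=50
step 12: P0: store L2 := 38  ⟶  MII  (L2)  txn=∅  M[L2]=10
step 13: P1: store L5 := 30  ⟶  IMI  (L5)  txn=BusRdX+Flush  M[L5]=54
step 14: P2: load  L4  ⟶  SIS  (L4)  txn=BusRd  M[L4]=80
step 15: P0: store L3 := 5  ⟶  MII  (L3)  txn=BusUpgr  M[L3]=50
step 16: P0: load  L4  ⟶  SIS  (L4)  txn=∅  M[L4]=80
step 17: P0: load  L4  ⟶  SIS  (L4)  txn=∅  M[L4]=80
step 18: P2: store L3 := 72  ⟶  IIM  (L3)  txn=BusRdX+Flush  M[L3]=5
step 19: P2: store L0 := 87  ⟶  IIM  (L0)  txn=BusRdX  M[L0]=70
step 20: P2: load  L0  ⟶  IIM  (L0)  txn=∅  M[L0]=70
step 21: P2: store L1 := 77  ⟶  IIM  (L1)  txn=BusUpgr  M[L1]=83
step 22: P2: store L3 := 30  ⟶  IIM  (L3)  txn=∅  M[L3]=5
step 23: P1: load  L2  ⟶  OSI  (L2)  txn=BusRd  M[L2]=10
step 24: P1: load  L0  ⟶  ISO  (L0)  txn=BusRd  M[L0]=70
step 25: P0: load  L5  ⟶  SOI  (L5)  txn=BusRd  M[L5]=54
step 26: P0: store L2 := 10  ⟶  MII  (L2)  txn=BusUpgr  M[L2]=10
step 27: P1: load  L0  ⟶  ISO  (L0)  txn=∅  M[L0]=70

memory[L2] = 10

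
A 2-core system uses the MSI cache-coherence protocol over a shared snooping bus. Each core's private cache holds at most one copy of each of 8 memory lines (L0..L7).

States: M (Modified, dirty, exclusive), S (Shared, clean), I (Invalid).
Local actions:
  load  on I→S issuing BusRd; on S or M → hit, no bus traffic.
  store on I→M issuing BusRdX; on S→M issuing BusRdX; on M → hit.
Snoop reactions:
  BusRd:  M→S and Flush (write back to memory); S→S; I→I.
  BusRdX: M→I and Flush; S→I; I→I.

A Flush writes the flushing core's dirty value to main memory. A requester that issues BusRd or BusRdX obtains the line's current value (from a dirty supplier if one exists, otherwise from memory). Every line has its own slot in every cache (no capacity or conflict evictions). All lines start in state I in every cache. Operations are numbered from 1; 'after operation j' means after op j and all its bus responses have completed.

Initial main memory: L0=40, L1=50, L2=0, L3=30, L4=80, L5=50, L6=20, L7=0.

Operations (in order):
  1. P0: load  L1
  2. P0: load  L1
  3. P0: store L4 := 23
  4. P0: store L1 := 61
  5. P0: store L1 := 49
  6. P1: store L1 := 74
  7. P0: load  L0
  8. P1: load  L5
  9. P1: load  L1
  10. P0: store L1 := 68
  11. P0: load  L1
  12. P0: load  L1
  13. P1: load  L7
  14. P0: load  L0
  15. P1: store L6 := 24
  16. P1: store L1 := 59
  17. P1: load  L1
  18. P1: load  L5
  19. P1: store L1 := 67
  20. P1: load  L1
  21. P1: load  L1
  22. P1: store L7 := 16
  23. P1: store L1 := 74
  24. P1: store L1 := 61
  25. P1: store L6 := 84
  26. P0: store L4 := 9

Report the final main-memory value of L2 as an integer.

  op1 P0: load  L1 → S/I on L1; bus BusRd; mem=50
  op2 P0: load  L1 → S/I on L1; bus (none); mem=50
  op3 P0: store L4 := 23 → M/I on L4; bus BusRdX; mem=80
  op4 P0: store L1 := 61 → M/I on L1; bus BusRdX; mem=50
  op5 P0: store L1 := 49 → M/I on L1; bus (none); mem=50
  op6 P1: store L1 := 74 → I/M on L1; bus BusRdX Flush; mem=49
  op7 P0: load  L0 → S/I on L0; bus BusRd; mem=40
  op8 P1: load  L5 → I/S on L5; bus BusRd; mem=50
  op9 P1: load  L1 → I/M on L1; bus (none); mem=49
  op10 P0: store L1 := 68 → M/I on L1; bus BusRdX Flush; mem=74
  op11 P0: load  L1 → M/I on L1; bus (none); mem=74
  op12 P0: load  L1 → M/I on L1; bus (none); mem=74
  op13 P1: load  L7 → I/S on L7; bus BusRd; mem=0
  op14 P0: load  L0 → S/I on L0; bus (none); mem=40
  op15 P1: store L6 := 24 → I/M on L6; bus BusRdX; mem=20
  op16 P1: store L1 := 59 → I/M on L1; bus BusRdX Flush; mem=68
  op17 P1: load  L1 → I/M on L1; bus (none); mem=68
  op18 P1: load  L5 → I/S on L5; bus (none); mem=50
  op19 P1: store L1 := 67 → I/M on L1; bus (none); mem=68
  op20 P1: load  L1 → I/M on L1; bus (none); mem=68
  op21 P1: load  L1 → I/M on L1; bus (none); mem=68
  op22 P1: store L7 := 16 → I/M on L7; bus BusRdX; mem=0
  op23 P1: store L1 := 74 → I/M on L1; bus (none); mem=68
  op24 P1: store L1 := 61 → I/M on L1; bus (none); mem=68
  op25 P1: store L6 := 84 → I/M on L6; bus (none); mem=20
  op26 P0: store L4 := 9 → M/I on L4; bus (none); mem=80

memory[L2] = 0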